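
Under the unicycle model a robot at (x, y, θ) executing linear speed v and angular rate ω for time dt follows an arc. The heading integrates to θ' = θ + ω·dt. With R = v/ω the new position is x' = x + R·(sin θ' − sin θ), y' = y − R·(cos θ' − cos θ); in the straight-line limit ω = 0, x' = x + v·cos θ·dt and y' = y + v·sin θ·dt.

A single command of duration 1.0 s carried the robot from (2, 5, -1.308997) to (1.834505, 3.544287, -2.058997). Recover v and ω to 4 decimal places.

v = 1.5000, ω = -0.7500

Δθ = -2.058997 − -1.308997 = -0.750000
ω = Δθ/dt = -0.750000/1.0 = -0.7500
R = −Δy/(cos θ' − cos θ) = -2.0000
v = R·ω = -2.0000·-0.7500 = 1.5000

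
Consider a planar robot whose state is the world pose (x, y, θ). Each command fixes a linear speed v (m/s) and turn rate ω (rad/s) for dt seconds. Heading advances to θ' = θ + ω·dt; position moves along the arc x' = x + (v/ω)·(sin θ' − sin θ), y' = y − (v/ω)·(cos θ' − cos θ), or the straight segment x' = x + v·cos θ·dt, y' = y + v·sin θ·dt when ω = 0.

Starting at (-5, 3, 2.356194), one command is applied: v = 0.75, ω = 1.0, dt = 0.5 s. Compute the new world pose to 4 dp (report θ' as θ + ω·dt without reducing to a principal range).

(-5.3192, 3.1893, 2.8562)

θ' = 2.3562 + 1.0·0.5 = 2.8562
R = v/ω = 0.75/1.0 = 0.7500
x' = -5 + 0.7500·(sin 2.8562 − sin 2.3562) = -5.3192
y' = 3 − 0.7500·(cos 2.8562 − cos 2.3562) = 3.1893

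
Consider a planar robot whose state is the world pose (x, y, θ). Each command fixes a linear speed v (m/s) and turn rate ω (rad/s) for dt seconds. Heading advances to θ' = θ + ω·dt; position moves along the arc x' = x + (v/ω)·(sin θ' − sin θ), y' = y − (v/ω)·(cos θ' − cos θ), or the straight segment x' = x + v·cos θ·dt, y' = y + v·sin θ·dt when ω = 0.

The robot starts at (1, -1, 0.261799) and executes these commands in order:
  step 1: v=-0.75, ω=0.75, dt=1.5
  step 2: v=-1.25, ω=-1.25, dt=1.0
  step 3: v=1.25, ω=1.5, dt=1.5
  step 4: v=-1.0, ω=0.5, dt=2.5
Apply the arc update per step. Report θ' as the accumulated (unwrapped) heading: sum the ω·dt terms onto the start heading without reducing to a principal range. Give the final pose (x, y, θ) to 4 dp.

(2.2070, -1.4610, 3.6368)

step 1: θ'=1.3868 (R=-1.0000) → pose (0.2757, -1.7830, 1.3868)
step 2: θ'=0.1368 (R=1.0000) → pose (-0.5710, -2.5907, 0.1368)
step 3: θ'=2.3868 (R=0.8333) → pose (-0.1137, -1.1581, 2.3868)
step 4: θ'=3.6368 (R=-2.0000) → pose (2.2070, -1.4610, 3.6368)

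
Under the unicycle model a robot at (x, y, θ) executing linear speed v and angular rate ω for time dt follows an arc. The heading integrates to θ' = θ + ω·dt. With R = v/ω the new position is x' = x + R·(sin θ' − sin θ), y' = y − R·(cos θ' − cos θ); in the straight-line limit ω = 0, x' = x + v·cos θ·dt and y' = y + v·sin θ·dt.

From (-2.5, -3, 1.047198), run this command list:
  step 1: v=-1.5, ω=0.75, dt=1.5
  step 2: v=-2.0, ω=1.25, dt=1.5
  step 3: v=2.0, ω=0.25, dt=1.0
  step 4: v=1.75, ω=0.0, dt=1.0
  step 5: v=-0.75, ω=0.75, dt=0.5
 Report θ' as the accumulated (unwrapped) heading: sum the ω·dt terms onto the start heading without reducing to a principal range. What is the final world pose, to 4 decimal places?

(-1.4865, -8.1627, 4.6722)

step 1: θ'=2.1722 (R=-2.0000) → pose (-2.4170, -5.1316, 2.1722)
step 2: θ'=4.0472 (R=-1.6000) → pose (0.1611, -5.2139, 4.0472)
step 3: θ'=4.2972 (R=8.0000) → pose (-0.8648, -6.9246, 4.2972)
step 4: θ'=4.2972 (straight) → pose (-1.5707, -8.5259, 4.2972)
step 5: θ'=4.6722 (R=-1.0000) → pose (-1.4865, -8.1627, 4.6722)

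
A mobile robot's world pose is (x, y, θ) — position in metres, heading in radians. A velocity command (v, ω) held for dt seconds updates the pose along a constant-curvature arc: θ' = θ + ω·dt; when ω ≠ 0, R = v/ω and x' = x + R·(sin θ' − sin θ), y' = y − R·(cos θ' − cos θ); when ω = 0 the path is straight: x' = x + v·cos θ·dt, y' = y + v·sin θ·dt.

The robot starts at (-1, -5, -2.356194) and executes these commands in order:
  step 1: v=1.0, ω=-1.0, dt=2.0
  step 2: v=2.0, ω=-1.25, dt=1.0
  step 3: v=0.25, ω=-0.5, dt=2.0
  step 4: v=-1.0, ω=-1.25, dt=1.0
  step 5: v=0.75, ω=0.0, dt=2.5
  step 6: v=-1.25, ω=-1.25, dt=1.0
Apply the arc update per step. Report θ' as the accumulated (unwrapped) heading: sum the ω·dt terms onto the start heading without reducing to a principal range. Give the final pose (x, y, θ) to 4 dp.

step 1: θ'=-4.3562 (R=-1.0000) → pose (-2.6443, -4.6416, -4.3562)
step 2: θ'=-5.6062 (R=-1.6000) → pose (-2.1471, -2.8365, -5.6062)
step 3: θ'=-6.6062 (R=-0.5000) → pose (-1.6752, -2.7521, -6.6062)
step 4: θ'=-7.8562 (R=0.8000) → pose (-2.2212, -1.9917, -7.8562)
step 5: θ'=-7.8562 (straight) → pose (-2.2254, -3.8667, -7.8562)
step 6: θ'=-9.1062 (R=1.0000) → pose (-1.5386, -2.9192, -9.1062)

(-1.5386, -2.9192, -9.1062)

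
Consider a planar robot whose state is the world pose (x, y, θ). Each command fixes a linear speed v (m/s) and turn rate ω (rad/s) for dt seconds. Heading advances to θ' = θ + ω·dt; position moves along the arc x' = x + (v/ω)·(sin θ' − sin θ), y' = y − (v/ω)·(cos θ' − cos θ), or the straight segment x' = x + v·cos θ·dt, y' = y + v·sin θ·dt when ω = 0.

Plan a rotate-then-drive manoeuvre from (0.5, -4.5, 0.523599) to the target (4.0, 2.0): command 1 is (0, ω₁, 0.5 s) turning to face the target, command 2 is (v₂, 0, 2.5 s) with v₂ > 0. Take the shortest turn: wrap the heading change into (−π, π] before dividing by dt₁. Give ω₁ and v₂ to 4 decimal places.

heading to target = atan2(2−-4.5, 4−0.5) = 1.0769
Δθ = wrap(1.0769 − 0.5236) = 0.5533; ω₁ = Δθ/dt₁ = 1.1065
distance = √((4−0.5)² + (2−-4.5)²) = 7.3824; v₂ = distance/dt₂ = 2.9530

ω₁ = 1.1065, v₂ = 2.9530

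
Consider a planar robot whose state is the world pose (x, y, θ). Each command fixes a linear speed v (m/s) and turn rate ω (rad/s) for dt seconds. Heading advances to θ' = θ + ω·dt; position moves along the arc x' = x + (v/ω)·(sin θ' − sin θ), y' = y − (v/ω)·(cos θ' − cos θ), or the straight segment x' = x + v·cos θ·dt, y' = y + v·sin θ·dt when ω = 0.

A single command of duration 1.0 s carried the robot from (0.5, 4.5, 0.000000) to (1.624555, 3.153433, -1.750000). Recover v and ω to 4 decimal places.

v = 2.0000, ω = -1.7500

Δθ = -1.750000 − 0.000000 = -1.750000
ω = Δθ/dt = -1.750000/1.0 = -1.7500
R = −Δy/(cos θ' − cos θ) = -1.1429
v = R·ω = -1.1429·-1.7500 = 2.0000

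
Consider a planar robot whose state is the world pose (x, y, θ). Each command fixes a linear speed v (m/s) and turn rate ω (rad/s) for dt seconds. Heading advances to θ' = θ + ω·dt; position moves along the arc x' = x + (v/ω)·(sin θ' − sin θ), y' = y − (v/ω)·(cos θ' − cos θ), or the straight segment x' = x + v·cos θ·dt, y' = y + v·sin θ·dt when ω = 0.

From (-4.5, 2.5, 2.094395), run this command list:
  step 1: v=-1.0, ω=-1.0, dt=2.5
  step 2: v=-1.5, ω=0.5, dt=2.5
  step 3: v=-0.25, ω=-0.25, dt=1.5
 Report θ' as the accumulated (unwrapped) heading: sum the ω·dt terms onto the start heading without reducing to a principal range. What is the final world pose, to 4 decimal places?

(-9.4823, 0.0894, 0.4694)

step 1: θ'=-0.4056 (R=1.0000) → pose (-5.7606, 1.0811, -0.4056)
step 2: θ'=0.8444 (R=-3.0000) → pose (-9.1870, 0.3171, 0.8444)
step 3: θ'=0.4694 (R=1.0000) → pose (-9.4823, 0.0894, 0.4694)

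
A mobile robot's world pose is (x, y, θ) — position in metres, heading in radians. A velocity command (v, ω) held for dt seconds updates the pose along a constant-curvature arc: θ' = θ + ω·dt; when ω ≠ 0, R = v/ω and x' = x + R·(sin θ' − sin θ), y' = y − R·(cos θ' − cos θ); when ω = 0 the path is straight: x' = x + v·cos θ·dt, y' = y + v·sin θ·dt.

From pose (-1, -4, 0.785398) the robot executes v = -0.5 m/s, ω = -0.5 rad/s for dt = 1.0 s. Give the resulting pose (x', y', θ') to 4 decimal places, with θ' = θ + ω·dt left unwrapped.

θ' = 0.7854 + -0.5·1.0 = 0.2854
R = v/ω = -0.5/-0.5 = 1.0000
x' = -1 + 1.0000·(sin 0.2854 − sin 0.7854) = -1.4256
y' = -4 − 1.0000·(cos 0.2854 − cos 0.7854) = -4.2524

(-1.4256, -4.2524, 0.2854)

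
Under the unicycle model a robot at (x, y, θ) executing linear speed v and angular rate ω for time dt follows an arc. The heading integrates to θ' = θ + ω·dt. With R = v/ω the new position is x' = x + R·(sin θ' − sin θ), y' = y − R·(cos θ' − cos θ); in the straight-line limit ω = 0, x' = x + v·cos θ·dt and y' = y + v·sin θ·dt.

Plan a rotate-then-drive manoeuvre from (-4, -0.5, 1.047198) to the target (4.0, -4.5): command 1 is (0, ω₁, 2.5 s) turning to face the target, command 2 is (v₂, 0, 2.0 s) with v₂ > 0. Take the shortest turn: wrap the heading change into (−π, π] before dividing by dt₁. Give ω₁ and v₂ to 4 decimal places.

ω₁ = -0.6043, v₂ = 4.4721

heading to target = atan2(-4.5−-0.5, 4−-4) = -0.4636
Δθ = wrap(-0.4636 − 1.0472) = -1.5108; ω₁ = Δθ/dt₁ = -0.6043
distance = √((4−-4)² + (-4.5−-0.5)²) = 8.9443; v₂ = distance/dt₂ = 4.4721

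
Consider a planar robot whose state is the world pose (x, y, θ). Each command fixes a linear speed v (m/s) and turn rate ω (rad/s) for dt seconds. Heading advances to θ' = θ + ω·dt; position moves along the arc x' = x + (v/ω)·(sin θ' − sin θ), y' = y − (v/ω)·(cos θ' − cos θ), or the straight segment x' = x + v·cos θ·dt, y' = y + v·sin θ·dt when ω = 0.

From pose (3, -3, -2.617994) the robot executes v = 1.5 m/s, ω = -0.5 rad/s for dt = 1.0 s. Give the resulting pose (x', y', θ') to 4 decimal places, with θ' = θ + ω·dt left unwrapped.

θ' = -2.6180 + -0.5·1.0 = -3.1180
R = v/ω = 1.5/-0.5 = -3.0000
x' = 3 + -3.0000·(sin -3.1180 − sin -2.6180) = 1.5708
y' = -3 − -3.0000·(cos -3.1180 − cos -2.6180) = -3.4011

(1.5708, -3.4011, -3.1180)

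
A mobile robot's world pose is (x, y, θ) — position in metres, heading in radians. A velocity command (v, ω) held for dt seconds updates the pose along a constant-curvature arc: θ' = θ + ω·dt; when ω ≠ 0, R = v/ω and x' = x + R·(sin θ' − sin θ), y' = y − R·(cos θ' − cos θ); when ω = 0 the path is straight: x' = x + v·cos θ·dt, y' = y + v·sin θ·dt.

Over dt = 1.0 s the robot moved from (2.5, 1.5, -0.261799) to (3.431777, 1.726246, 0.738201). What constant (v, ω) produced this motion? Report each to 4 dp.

v = 1.0000, ω = 1.0000

Δθ = 0.738201 − -0.261799 = 1.000000
ω = Δθ/dt = 1.000000/1.0 = 1.0000
R = Δx/(sin θ' − sin θ) = 1.0000
v = R·ω = 1.0000·1.0000 = 1.0000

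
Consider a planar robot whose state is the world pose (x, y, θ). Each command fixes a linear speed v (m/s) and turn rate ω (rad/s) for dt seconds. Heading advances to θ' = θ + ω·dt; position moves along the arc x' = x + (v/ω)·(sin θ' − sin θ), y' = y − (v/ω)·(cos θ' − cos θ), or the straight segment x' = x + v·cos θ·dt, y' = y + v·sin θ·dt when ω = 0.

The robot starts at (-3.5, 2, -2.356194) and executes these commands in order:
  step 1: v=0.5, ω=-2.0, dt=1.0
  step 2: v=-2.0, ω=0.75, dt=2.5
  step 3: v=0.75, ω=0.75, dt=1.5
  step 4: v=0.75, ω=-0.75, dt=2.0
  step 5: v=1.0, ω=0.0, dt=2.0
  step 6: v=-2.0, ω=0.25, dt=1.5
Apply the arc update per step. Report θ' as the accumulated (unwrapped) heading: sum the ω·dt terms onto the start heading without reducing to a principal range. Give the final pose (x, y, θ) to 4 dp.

(-0.0991, -0.4664, -2.4812)

step 1: θ'=-4.3562 (R=-0.2500) → pose (-3.9111, 2.0896, -4.3562)
step 2: θ'=-2.4812 (R=-2.6667) → pose (0.2240, 0.9135, -2.4812)
step 3: θ'=-1.3562 (R=1.0000) → pose (-0.1396, -0.0892, -1.3562)
step 4: θ'=-2.8562 (R=-1.0000) → pose (-0.8351, -1.2617, -2.8562)
step 5: θ'=-2.8562 (straight) → pose (-2.7542, -1.8248, -2.8562)
step 6: θ'=-2.4812 (R=-8.0000) → pose (-0.0991, -0.4664, -2.4812)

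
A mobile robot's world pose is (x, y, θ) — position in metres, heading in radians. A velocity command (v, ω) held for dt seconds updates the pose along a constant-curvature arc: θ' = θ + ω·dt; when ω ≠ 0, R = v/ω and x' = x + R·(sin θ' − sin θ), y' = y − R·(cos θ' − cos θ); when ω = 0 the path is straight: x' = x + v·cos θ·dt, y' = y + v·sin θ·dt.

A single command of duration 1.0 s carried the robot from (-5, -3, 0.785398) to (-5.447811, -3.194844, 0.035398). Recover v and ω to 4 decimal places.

Δθ = 0.035398 − 0.785398 = -0.750000
ω = Δθ/dt = -0.750000/1.0 = -0.7500
R = Δx/(sin θ' − sin θ) = 0.6667
v = R·ω = 0.6667·-0.7500 = -0.5000

v = -0.5000, ω = -0.7500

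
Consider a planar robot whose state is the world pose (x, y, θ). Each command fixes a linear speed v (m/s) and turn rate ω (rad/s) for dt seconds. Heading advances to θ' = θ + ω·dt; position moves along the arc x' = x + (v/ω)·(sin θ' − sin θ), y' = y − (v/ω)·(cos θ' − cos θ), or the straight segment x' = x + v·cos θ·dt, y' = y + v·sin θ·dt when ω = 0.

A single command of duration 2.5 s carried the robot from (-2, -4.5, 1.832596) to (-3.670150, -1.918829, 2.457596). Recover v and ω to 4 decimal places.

Δθ = 2.457596 − 1.832596 = 0.625000
ω = Δθ/dt = 0.625000/2.5 = 0.2500
R = −Δy/(cos θ' − cos θ) = 5.0000
v = R·ω = 5.0000·0.2500 = 1.2500

v = 1.2500, ω = 0.2500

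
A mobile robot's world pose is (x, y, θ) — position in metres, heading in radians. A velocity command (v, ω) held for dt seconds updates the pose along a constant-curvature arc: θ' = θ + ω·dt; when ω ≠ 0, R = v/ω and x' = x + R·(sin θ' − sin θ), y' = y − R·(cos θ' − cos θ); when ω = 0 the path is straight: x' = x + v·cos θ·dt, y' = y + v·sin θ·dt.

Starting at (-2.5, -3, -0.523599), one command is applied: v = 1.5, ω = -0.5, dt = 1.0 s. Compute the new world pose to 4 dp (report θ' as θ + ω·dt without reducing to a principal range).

θ' = -0.5236 + -0.5·1.0 = -1.0236
R = v/ω = 1.5/-0.5 = -3.0000
x' = -2.5 + -3.0000·(sin -1.0236 − sin -0.5236) = -1.4380
y' = -3 − -3.0000·(cos -1.0236 − cos -0.5236) = -4.0372

(-1.4380, -4.0372, -1.0236)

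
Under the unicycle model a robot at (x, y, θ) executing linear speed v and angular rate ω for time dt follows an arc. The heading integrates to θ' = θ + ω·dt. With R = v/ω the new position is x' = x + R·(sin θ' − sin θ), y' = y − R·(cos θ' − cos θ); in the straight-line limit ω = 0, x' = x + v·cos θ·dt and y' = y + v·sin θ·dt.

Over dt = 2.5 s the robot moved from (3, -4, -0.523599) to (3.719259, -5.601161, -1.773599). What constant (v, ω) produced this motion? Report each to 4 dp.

v = 0.7500, ω = -0.5000

Δθ = -1.773599 − -0.523599 = -1.250000
ω = Δθ/dt = -1.250000/2.5 = -0.5000
R = −Δy/(cos θ' − cos θ) = -1.5000
v = R·ω = -1.5000·-0.5000 = 0.7500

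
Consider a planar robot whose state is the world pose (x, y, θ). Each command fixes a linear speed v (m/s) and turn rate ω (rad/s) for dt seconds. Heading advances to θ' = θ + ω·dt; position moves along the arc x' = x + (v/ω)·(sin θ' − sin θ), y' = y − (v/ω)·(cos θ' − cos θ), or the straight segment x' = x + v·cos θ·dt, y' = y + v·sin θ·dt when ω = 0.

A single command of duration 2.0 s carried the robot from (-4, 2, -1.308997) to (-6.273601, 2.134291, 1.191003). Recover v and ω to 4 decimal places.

Δθ = 1.191003 − -1.308997 = 2.500000
ω = Δθ/dt = 2.500000/2.0 = 1.2500
R = Δx/(sin θ' − sin θ) = -1.2000
v = R·ω = -1.2000·1.2500 = -1.5000

v = -1.5000, ω = 1.2500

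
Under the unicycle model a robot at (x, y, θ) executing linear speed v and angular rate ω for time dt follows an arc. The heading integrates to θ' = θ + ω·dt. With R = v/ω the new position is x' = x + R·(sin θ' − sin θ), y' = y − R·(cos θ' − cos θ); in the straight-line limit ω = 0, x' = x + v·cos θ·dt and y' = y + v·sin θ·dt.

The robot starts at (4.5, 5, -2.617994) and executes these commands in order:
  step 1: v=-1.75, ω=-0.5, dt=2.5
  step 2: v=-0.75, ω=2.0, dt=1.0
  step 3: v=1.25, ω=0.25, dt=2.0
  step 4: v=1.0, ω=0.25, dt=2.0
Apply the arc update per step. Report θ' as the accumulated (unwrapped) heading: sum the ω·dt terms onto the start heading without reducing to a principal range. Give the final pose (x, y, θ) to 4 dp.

step 1: θ'=-3.8680 (R=3.5000) → pose (8.5746, 4.5854, -3.8680)
step 2: θ'=-1.8680 (R=-0.3750) → pose (9.1823, 4.7559, -1.8680)
step 3: θ'=-1.3680 (R=5.0000) → pose (9.0655, 2.2846, -1.3680)
step 4: θ'=-0.8680 (R=4.0000) → pose (9.9314, 0.5049, -0.8680)

(9.9314, 0.5049, -0.8680)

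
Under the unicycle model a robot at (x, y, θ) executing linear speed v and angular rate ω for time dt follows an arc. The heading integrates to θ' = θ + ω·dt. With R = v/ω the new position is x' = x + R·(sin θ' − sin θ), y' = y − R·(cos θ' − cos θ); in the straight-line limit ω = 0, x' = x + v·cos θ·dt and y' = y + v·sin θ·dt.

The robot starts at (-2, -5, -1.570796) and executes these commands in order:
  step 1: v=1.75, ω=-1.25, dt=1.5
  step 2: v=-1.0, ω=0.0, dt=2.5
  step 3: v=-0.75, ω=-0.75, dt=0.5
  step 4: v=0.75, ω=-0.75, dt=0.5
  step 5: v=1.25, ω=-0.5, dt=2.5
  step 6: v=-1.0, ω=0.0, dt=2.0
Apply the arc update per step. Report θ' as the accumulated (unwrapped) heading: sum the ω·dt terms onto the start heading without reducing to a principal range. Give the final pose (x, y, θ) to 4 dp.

step 1: θ'=-3.4458 (R=-1.4000) → pose (-3.8193, -6.3357, -3.4458)
step 2: θ'=-3.4458 (straight) → pose (-1.4341, -7.0846, -3.4458)
step 3: θ'=-3.8208 (R=1.0000) → pose (-1.1055, -7.2606, -3.8208)
step 4: θ'=-4.1958 (R=-1.0000) → pose (-1.3468, -6.9764, -4.1958)
step 5: θ'=-5.4458 (R=-2.5000) → pose (-1.0303, -4.0681, -5.4458)
step 6: θ'=-5.4458 (straight) → pose (-2.3691, -5.5539, -5.4458)

(-2.3691, -5.5539, -5.4458)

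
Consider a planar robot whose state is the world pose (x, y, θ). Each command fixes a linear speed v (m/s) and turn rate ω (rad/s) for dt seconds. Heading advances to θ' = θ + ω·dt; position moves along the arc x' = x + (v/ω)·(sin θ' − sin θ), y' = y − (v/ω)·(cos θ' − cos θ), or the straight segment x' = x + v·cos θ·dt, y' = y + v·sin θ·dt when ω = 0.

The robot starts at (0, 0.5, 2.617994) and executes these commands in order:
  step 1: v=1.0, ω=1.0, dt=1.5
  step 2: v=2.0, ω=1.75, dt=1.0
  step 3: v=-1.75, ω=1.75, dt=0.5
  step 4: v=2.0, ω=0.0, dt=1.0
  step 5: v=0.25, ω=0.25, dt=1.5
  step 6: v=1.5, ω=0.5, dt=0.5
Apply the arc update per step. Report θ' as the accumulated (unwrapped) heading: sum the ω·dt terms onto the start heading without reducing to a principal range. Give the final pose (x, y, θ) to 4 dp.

step 1: θ'=4.1180 (R=1.0000) → pose (-1.3285, 0.1940, 4.1180)
step 2: θ'=5.8680 (R=1.1429) → pose (-0.8426, -1.4918, 5.8680)
step 3: θ'=6.7430 (R=-1.0000) → pose (-1.6898, -1.5107, 6.7430)
step 4: θ'=6.7430 (straight) → pose (0.1025, -0.6231, 6.7430)
step 5: θ'=7.1180 (R=1.0000) → pose (0.3999, -0.3983, 7.1180)
step 6: θ'=7.3680 (R=3.0000) → pose (0.8290, 0.2144, 7.3680)

(0.8290, 0.2144, 7.3680)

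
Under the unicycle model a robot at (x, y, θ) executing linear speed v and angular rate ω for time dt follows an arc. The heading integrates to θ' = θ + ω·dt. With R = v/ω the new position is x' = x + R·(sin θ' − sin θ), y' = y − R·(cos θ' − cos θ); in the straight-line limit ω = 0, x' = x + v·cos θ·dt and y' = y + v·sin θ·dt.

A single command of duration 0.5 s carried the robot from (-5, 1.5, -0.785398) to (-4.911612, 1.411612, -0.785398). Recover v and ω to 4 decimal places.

v = 0.2500, ω = 0.0000

Δθ = -0.785398 − -0.785398 = 0.000000
ω = Δθ/dt = 0.000000/0.5 = 0.0000
ω = 0 → v = (Δx·cos θ + Δy·sin θ)/dt = 0.2500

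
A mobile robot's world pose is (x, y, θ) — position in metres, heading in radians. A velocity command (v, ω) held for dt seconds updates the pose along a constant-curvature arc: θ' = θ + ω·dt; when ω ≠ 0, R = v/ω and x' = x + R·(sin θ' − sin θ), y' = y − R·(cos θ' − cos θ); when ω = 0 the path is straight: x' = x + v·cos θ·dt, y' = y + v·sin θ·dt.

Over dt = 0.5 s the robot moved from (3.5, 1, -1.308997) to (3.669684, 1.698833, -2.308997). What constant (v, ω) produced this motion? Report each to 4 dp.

Δθ = -2.308997 − -1.308997 = -1.000000
ω = Δθ/dt = -1.000000/0.5 = -2.0000
R = −Δy/(cos θ' − cos θ) = 0.7500
v = R·ω = 0.7500·-2.0000 = -1.5000

v = -1.5000, ω = -2.0000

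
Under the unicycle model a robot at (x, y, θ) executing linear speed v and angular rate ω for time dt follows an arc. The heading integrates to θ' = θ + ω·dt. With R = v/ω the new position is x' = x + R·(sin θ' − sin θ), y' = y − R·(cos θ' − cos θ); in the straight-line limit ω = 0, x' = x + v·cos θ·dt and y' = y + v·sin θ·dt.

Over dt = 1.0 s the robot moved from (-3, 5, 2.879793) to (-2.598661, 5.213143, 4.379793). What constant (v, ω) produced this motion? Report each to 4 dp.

Δθ = 4.379793 − 2.879793 = 1.500000
ω = Δθ/dt = 1.500000/1.0 = 1.5000
R = Δx/(sin θ' − sin θ) = -0.3333
v = R·ω = -0.3333·1.5000 = -0.5000

v = -0.5000, ω = 1.5000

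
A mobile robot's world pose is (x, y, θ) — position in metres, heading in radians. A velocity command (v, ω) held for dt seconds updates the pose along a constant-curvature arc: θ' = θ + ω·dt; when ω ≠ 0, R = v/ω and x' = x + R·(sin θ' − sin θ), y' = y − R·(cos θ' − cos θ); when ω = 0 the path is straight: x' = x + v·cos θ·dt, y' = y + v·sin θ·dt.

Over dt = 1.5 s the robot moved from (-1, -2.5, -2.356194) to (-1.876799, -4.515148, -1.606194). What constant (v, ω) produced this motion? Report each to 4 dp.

v = 1.5000, ω = 0.5000

Δθ = -1.606194 − -2.356194 = 0.750000
ω = Δθ/dt = 0.750000/1.5 = 0.5000
R = −Δy/(cos θ' − cos θ) = 3.0000
v = R·ω = 3.0000·0.5000 = 1.5000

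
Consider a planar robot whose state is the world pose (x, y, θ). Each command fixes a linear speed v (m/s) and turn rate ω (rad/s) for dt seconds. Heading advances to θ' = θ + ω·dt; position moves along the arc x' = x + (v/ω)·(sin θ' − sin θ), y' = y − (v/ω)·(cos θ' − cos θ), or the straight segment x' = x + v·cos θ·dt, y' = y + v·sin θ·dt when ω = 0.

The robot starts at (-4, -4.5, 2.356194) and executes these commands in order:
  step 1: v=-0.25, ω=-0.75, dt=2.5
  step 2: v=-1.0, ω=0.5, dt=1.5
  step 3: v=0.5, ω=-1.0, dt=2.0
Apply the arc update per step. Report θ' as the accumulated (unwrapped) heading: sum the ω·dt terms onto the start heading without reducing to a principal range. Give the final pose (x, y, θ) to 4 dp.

(-4.2224, -5.9450, -0.7688)

step 1: θ'=0.4812 (R=0.3333) → pose (-4.0814, -5.0312, 0.4812)
step 2: θ'=1.2312 (R=-2.0000) → pose (-5.0415, -6.1378, 1.2312)
step 3: θ'=-0.7688 (R=-0.5000) → pose (-4.2224, -5.9450, -0.7688)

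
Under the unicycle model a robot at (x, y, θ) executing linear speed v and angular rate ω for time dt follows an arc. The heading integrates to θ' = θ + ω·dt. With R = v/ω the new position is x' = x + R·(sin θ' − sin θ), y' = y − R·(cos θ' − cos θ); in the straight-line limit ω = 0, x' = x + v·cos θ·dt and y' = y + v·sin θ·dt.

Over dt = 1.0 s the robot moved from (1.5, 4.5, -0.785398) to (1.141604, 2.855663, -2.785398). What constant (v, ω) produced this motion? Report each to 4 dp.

Δθ = -2.785398 − -0.785398 = -2.000000
ω = Δθ/dt = -2.000000/1.0 = -2.0000
R = −Δy/(cos θ' − cos θ) = -1.0000
v = R·ω = -1.0000·-2.0000 = 2.0000

v = 2.0000, ω = -2.0000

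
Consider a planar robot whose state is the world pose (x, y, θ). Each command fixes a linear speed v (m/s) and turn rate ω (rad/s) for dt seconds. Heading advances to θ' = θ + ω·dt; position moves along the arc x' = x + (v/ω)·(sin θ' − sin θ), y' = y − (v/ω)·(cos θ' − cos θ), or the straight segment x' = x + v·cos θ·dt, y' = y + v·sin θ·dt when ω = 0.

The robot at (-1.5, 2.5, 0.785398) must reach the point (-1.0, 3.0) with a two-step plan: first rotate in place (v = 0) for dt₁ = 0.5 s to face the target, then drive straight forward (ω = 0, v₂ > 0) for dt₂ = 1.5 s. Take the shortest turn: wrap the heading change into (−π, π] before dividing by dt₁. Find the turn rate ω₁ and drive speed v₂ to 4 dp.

ω₁ = 0.0000, v₂ = 0.4714

heading to target = atan2(3−2.5, -1−-1.5) = 0.7854
Δθ = wrap(0.7854 − 0.7854) = 0.0000; ω₁ = Δθ/dt₁ = 0.0000
distance = √((-1−-1.5)² + (3−2.5)²) = 0.7071; v₂ = distance/dt₂ = 0.4714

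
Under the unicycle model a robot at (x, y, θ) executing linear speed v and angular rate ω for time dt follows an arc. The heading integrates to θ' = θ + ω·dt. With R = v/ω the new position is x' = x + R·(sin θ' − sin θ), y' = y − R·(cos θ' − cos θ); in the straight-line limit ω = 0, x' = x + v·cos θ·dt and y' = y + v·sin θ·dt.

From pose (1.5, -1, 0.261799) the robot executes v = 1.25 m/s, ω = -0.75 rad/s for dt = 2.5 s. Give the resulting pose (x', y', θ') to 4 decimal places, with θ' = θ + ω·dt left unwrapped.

(3.5965, -2.6805, -1.6132)

θ' = 0.2618 + -0.75·2.5 = -1.6132
R = v/ω = 1.25/-0.75 = -1.6667
x' = 1.5 + -1.6667·(sin -1.6132 − sin 0.2618) = 3.5965
y' = -1 − -1.6667·(cos -1.6132 − cos 0.2618) = -2.6805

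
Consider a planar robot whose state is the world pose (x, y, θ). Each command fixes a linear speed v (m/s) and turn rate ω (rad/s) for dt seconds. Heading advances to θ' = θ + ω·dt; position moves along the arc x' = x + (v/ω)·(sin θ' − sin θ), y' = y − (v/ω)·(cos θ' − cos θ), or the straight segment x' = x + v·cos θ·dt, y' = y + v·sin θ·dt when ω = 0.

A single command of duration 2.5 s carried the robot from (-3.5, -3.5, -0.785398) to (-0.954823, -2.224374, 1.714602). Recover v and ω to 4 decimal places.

v = 1.5000, ω = 1.0000

Δθ = 1.714602 − -0.785398 = 2.500000
ω = Δθ/dt = 2.500000/2.5 = 1.0000
R = Δx/(sin θ' − sin θ) = 1.5000
v = R·ω = 1.5000·1.0000 = 1.5000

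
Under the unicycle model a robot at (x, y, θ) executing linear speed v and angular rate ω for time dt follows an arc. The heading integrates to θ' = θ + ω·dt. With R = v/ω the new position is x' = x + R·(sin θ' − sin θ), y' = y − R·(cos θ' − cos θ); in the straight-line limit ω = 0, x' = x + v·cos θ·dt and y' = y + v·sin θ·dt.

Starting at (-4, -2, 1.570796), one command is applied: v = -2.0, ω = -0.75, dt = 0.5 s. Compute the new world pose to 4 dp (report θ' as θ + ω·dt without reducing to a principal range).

(-4.1853, -2.9767, 1.1958)

θ' = 1.5708 + -0.75·0.5 = 1.1958
R = v/ω = -2.0/-0.75 = 2.6667
x' = -4 + 2.6667·(sin 1.1958 − sin 1.5708) = -4.1853
y' = -2 − 2.6667·(cos 1.1958 − cos 1.5708) = -2.9767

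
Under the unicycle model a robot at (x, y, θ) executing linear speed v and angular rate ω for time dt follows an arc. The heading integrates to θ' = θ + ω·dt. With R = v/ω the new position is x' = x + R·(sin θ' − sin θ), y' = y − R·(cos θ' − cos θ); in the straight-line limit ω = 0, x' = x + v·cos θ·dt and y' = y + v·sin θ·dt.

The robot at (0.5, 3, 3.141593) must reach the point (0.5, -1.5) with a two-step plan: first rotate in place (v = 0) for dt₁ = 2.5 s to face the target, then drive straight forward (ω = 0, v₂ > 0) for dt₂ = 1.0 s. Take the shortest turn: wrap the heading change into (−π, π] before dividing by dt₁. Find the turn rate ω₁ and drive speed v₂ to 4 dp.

ω₁ = 0.6283, v₂ = 4.5000

heading to target = atan2(-1.5−3, 0.5−0.5) = -1.5708
Δθ = wrap(-1.5708 − 3.1416) = 1.5708; ω₁ = Δθ/dt₁ = 0.6283
distance = √((0.5−0.5)² + (-1.5−3)²) = 4.5000; v₂ = distance/dt₂ = 4.5000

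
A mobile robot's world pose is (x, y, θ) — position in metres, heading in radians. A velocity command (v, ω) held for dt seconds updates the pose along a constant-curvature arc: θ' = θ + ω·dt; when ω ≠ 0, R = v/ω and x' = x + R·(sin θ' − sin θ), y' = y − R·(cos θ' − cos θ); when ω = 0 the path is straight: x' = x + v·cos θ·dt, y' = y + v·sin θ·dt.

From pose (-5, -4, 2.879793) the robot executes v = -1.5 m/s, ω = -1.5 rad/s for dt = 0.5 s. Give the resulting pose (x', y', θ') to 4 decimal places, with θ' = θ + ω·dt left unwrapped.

θ' = 2.8798 + -1.5·0.5 = 2.1298
R = v/ω = -1.5/-1.5 = 1.0000
x' = -5 + 1.0000·(sin 2.1298 − sin 2.8798) = -4.4110
y' = -4 − 1.0000·(cos 2.1298 − cos 2.8798) = -4.4356

(-4.4110, -4.4356, 2.1298)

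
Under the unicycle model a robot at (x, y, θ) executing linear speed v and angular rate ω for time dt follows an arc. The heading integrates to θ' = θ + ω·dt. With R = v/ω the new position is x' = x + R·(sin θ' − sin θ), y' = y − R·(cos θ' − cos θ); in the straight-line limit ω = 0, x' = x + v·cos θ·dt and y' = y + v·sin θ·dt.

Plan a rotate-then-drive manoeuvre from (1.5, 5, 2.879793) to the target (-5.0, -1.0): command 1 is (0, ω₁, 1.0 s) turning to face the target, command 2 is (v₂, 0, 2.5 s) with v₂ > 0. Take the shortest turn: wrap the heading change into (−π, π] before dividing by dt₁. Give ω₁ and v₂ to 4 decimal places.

heading to target = atan2(-1−5, -5−1.5) = -2.3962
Δθ = wrap(-2.3962 − 2.8798) = 1.0072; ω₁ = Δθ/dt₁ = 1.0072
distance = √((-5−1.5)² + (-1−5)²) = 8.8459; v₂ = distance/dt₂ = 3.5384

ω₁ = 1.0072, v₂ = 3.5384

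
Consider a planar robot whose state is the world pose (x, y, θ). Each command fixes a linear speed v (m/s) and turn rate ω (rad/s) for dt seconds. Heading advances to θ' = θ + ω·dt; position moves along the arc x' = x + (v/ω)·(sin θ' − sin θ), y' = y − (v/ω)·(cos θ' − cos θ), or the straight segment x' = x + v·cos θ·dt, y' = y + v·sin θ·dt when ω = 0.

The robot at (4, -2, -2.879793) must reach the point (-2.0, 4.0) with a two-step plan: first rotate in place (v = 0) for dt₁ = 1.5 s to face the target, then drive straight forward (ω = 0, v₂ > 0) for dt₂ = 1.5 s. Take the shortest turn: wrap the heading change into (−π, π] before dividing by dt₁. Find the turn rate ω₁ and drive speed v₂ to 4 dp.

heading to target = atan2(4−-2, -2−4) = 2.3562
Δθ = wrap(2.3562 − -2.8798) = -1.0472; ω₁ = Δθ/dt₁ = -0.6981
distance = √((-2−4)² + (4−-2)²) = 8.4853; v₂ = distance/dt₂ = 5.6569

ω₁ = -0.6981, v₂ = 5.6569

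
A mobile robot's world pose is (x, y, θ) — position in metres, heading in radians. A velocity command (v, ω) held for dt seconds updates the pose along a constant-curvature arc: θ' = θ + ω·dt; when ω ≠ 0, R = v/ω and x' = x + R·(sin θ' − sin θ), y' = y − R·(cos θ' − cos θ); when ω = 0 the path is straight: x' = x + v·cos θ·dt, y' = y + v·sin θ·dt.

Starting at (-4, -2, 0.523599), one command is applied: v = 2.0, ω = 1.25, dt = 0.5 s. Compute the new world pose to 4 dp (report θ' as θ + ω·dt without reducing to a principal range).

(-3.3405, -1.2700, 1.1486)

θ' = 0.5236 + 1.25·0.5 = 1.1486
R = v/ω = 2.0/1.25 = 1.6000
x' = -4 + 1.6000·(sin 1.1486 − sin 0.5236) = -3.3405
y' = -2 − 1.6000·(cos 1.1486 − cos 0.5236) = -1.2700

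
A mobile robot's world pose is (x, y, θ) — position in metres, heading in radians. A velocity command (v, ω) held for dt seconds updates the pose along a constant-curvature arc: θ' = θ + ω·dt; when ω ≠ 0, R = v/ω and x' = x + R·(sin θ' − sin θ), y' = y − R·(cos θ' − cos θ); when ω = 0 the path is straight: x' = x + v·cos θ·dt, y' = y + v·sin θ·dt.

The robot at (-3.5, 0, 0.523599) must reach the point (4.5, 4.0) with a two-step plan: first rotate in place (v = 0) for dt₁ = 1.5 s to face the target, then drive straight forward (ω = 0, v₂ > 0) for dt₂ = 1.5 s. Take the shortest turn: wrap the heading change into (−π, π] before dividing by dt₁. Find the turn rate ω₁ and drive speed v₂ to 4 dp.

ω₁ = -0.0400, v₂ = 5.9628

heading to target = atan2(4−0, 4.5−-3.5) = 0.4636
Δθ = wrap(0.4636 − 0.5236) = -0.0600; ω₁ = Δθ/dt₁ = -0.0400
distance = √((4.5−-3.5)² + (4−0)²) = 8.9443; v₂ = distance/dt₂ = 5.9628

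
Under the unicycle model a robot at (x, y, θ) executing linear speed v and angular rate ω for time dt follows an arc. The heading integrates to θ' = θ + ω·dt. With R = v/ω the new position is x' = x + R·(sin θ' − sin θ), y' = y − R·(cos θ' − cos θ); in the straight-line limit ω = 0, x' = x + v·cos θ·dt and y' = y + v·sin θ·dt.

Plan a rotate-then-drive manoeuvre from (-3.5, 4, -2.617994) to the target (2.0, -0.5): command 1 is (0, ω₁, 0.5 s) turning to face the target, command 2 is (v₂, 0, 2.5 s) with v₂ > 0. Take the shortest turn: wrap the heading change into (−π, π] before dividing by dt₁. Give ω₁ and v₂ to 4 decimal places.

heading to target = atan2(-0.5−4, 2−-3.5) = -0.6857
Δθ = wrap(-0.6857 − -2.6180) = 1.9323; ω₁ = Δθ/dt₁ = 3.8645
distance = √((2−-3.5)² + (-0.5−4)²) = 7.1063; v₂ = distance/dt₂ = 2.8425

ω₁ = 3.8645, v₂ = 2.8425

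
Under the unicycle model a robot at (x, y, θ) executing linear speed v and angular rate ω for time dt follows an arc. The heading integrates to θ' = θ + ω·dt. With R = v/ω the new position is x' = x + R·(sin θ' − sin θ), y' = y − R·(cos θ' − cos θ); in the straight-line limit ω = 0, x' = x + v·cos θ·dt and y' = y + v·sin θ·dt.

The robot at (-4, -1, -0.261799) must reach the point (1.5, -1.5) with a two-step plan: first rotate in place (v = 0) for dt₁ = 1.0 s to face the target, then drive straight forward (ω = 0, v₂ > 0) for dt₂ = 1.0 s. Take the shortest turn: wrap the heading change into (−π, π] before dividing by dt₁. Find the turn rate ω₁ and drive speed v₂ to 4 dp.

ω₁ = 0.1711, v₂ = 5.5227

heading to target = atan2(-1.5−-1, 1.5−-4) = -0.0907
Δθ = wrap(-0.0907 − -0.2618) = 0.1711; ω₁ = Δθ/dt₁ = 0.1711
distance = √((1.5−-4)² + (-1.5−-1)²) = 5.5227; v₂ = distance/dt₂ = 5.5227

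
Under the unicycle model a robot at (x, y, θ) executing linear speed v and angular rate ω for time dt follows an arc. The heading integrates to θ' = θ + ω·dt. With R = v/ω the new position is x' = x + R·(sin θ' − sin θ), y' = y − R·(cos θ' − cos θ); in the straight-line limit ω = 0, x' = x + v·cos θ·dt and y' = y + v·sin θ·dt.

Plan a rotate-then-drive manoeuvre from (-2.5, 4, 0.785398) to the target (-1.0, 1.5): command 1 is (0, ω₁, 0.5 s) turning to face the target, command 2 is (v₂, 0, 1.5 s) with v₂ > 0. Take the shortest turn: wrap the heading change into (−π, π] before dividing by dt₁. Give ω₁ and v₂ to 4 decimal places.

ω₁ = -3.6315, v₂ = 1.9437

heading to target = atan2(1.5−4, -1−-2.5) = -1.0304
Δθ = wrap(-1.0304 − 0.7854) = -1.8158; ω₁ = Δθ/dt₁ = -3.6315
distance = √((-1−-2.5)² + (1.5−4)²) = 2.9155; v₂ = distance/dt₂ = 1.9437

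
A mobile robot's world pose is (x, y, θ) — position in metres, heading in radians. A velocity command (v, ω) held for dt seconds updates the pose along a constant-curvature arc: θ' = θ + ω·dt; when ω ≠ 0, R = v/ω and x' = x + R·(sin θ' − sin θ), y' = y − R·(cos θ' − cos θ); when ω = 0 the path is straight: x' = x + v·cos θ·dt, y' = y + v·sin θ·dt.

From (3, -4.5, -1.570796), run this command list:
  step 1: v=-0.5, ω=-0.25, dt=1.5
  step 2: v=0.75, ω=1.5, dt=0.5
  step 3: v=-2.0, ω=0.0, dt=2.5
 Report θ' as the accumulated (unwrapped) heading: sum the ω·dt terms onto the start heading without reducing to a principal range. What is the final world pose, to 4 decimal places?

step 1: θ'=-1.9458 (R=2.0000) → pose (3.1390, -3.7675, -1.9458)
step 2: θ'=-1.1958 (R=0.5000) → pose (3.1390, -4.1337, -1.1958)
step 3: θ'=-1.1958 (straight) → pose (1.3076, 0.5188, -1.1958)

(1.3076, 0.5188, -1.1958)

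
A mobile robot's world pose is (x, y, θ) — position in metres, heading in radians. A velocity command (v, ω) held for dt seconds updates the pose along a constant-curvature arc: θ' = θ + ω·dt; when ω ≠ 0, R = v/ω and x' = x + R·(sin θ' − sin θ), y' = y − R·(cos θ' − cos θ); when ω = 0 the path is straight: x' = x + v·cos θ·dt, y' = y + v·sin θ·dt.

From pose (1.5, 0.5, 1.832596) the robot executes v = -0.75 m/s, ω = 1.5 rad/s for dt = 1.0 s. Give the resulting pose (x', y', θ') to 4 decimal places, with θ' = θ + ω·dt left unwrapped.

(2.0779, 0.1385, 3.3326)

θ' = 1.8326 + 1.5·1.0 = 3.3326
R = v/ω = -0.75/1.5 = -0.5000
x' = 1.5 + -0.5000·(sin 3.3326 − sin 1.8326) = 2.0779
y' = 0.5 − -0.5000·(cos 3.3326 − cos 1.8326) = 0.1385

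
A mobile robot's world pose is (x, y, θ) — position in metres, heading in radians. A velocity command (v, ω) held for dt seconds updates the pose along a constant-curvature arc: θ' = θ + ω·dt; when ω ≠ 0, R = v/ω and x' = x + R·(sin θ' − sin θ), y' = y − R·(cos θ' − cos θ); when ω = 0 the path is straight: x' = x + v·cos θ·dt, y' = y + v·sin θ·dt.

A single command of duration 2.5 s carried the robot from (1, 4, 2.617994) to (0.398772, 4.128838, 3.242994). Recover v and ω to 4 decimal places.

Δθ = 3.242994 − 2.617994 = 0.625000
ω = Δθ/dt = 0.625000/2.5 = 0.2500
R = Δx/(sin θ' − sin θ) = 1.0000
v = R·ω = 1.0000·0.2500 = 0.2500

v = 0.2500, ω = 0.2500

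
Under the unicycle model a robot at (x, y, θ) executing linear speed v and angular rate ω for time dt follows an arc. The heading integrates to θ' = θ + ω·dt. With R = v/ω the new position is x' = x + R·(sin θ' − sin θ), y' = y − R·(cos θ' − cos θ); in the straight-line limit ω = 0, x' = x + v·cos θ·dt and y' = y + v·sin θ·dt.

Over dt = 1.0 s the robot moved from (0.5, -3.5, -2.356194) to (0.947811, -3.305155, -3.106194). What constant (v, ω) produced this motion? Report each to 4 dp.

Δθ = -3.106194 − -2.356194 = -0.750000
ω = Δθ/dt = -0.750000/1.0 = -0.7500
R = Δx/(sin θ' − sin θ) = 0.6667
v = R·ω = 0.6667·-0.7500 = -0.5000

v = -0.5000, ω = -0.7500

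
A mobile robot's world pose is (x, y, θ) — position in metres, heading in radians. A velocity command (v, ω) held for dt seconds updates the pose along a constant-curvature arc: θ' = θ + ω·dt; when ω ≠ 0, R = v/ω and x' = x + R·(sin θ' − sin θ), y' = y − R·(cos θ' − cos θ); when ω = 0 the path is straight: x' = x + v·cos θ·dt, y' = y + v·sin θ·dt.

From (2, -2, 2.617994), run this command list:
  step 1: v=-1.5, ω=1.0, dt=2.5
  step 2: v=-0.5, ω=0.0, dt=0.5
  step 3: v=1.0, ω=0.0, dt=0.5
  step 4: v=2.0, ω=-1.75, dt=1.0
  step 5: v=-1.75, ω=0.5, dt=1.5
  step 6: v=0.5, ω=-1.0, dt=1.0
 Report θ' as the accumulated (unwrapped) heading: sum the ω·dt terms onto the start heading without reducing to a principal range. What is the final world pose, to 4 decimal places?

step 1: θ'=5.1180 (R=-1.5000) → pose (4.1283, -0.1091, 5.1180)
step 2: θ'=5.1180 (straight) → pose (4.0297, 0.1206, 5.1180)
step 3: θ'=5.1180 (straight) → pose (4.2269, -0.3388, 5.1180)
step 4: θ'=3.3680 (R=-1.1429) → pose (3.4333, -1.9035, 3.3680)
step 5: θ'=4.1180 (R=-3.5000) → pose (5.5474, -0.4528, 4.1180)
step 6: θ'=3.1180 (R=-0.5000) → pose (5.1214, -0.6727, 3.1180)

(5.1214, -0.6727, 3.1180)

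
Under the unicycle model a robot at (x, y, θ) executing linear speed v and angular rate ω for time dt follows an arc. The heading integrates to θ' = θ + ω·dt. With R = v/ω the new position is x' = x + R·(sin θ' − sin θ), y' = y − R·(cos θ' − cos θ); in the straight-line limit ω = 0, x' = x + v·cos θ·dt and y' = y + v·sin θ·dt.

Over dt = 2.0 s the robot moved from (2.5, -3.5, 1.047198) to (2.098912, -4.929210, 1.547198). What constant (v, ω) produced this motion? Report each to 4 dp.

v = -0.7500, ω = 0.2500

Δθ = 1.547198 − 1.047198 = 0.500000
ω = Δθ/dt = 0.500000/2.0 = 0.2500
R = −Δy/(cos θ' − cos θ) = -3.0000
v = R·ω = -3.0000·0.2500 = -0.7500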